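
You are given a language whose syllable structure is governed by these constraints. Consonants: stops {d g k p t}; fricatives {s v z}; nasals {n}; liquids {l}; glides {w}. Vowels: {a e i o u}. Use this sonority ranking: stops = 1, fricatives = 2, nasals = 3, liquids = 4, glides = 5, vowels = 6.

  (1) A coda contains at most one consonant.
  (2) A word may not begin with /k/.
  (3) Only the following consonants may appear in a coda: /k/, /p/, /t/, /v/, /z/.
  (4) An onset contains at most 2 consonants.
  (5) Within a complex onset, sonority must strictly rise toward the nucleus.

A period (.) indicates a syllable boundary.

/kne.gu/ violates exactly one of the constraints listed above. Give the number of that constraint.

2

/kne.gu/: word begins with /k/.
This is a violation of constraint 2: "A word may not begin with /k/."
The remaining constraints (1, 3, 4, 5) are satisfied.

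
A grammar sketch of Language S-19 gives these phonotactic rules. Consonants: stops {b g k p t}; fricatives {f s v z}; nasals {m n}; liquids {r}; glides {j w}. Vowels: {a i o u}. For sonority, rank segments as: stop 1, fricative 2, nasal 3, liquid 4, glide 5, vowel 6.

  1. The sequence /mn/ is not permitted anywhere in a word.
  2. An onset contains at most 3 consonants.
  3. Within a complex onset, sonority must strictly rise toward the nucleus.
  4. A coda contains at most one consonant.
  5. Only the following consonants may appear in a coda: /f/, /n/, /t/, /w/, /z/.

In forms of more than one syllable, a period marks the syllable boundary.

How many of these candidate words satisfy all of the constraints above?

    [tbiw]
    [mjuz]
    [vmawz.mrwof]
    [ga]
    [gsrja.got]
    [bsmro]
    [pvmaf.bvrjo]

[tbiw] — violates constraint 3: syllable 1 onset /tb/: /t/ (stop, 1) → /b/ (stop, 1) does not rise → phonotactically illegal
[mjuz] — σ1 onset /mj/ (3→5 rises), coda /z/ ok → phonotactically legal
[vmawz.mrwof] — violates constraint 4: syllable 1 coda /wz/ has 2 consonants (> 1) → phonotactically illegal
[ga] — σ1 onset /g/, coda /∅/ ok → phonotactically legal
[gsrja.got] — violates constraint 2: syllable 1 onset /gsrj/ has 4 consonants (> 3) → phonotactically illegal
[bsmro] — violates constraint 2: syllable 1 onset /bsmr/ has 4 consonants (> 3) → phonotactically illegal
[pvmaf.bvrjo] — violates constraint 2: syllable 2 onset /bvrj/ has 4 consonants (> 3) → phonotactically illegal
Phonotactically legal: [mjuz], [ga] → 2.

2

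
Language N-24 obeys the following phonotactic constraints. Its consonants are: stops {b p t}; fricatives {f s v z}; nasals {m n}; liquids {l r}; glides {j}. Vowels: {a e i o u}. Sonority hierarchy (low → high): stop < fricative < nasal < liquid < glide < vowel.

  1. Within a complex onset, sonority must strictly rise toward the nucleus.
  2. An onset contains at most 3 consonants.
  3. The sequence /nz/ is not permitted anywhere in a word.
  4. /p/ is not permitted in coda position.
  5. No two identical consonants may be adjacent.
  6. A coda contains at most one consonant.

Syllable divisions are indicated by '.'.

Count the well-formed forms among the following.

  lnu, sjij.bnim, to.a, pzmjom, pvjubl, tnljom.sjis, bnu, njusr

3

lnu — violates constraint 1: syllable 1 onset /ln/: /l/ (liquid, 4) → /n/ (nasal, 3) does not rise → ill-formed
sjij.bnim — σ1 onset /sj/ (2→5 rises), coda /j/ ok; σ2 onset /bn/ (1→3 rises), coda /m/ ok → well-formed
to.a — σ1 onset /t/, coda /∅/ ok; σ2 onset /∅/, coda /∅/ ok → well-formed
pzmjom — violates constraint 2: syllable 1 onset /pzmj/ has 4 consonants (> 3) → ill-formed
pvjubl — violates constraint 6: syllable 1 coda /bl/ has 2 consonants (> 1) → ill-formed
tnljom.sjis — violates constraint 2: syllable 1 onset /tnlj/ has 4 consonants (> 3) → ill-formed
bnu — σ1 onset /bn/ (1→3 rises), coda /∅/ ok → well-formed
njusr — violates constraint 6: syllable 1 coda /sr/ has 2 consonants (> 1) → ill-formed
Well-formed: sjij.bnim, to.a, bnu → 3.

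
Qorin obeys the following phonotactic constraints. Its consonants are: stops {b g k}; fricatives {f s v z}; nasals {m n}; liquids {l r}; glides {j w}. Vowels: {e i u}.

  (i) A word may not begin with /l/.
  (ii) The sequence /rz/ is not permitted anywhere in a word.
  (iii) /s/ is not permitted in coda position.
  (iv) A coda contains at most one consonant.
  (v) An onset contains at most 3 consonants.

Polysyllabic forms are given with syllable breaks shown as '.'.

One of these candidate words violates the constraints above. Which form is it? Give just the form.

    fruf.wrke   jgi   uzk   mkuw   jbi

uzk

fruf.wrke — σ1 onset /fr/ (2C), coda /f/ ok; σ2 onset /wrk/ (3C), coda /∅/ ok → well-formed
jgi — σ1 onset /jg/ (2C), coda /∅/ ok → well-formed
uzk — violates constraint (iv): syllable 1 coda /zk/ has 2 consonants (> 1) → ill-formed
mkuw — σ1 onset /mk/ (2C), coda /w/ ok → well-formed
jbi — σ1 onset /jb/ (2C), coda /∅/ ok → well-formed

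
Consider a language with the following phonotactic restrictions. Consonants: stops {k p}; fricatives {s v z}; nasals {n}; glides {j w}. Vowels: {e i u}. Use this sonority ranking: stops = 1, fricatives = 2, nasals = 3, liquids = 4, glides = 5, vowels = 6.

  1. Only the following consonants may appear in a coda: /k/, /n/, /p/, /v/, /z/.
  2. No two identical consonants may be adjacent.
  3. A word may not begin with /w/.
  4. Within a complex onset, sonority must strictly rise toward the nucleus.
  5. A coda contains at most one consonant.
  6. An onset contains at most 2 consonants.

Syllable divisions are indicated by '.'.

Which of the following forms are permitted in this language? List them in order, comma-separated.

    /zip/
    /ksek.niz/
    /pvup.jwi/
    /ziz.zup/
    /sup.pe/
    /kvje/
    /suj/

/zip/, /ksek.niz/

/zip/ — σ1 onset /z/, coda /p/ ok → permitted
/ksek.niz/ — σ1 onset /ks/ (1→2 rises), coda /k/ ok; σ2 onset /n/, coda /z/ ok → permitted
/pvup.jwi/ — violates constraint 4: syllable 2 onset /jw/: /j/ (glide, 5) → /w/ (glide, 5) does not rise → not permitted
/ziz.zup/ — violates constraint 2: adjacent identical consonants /zz/ → not permitted
/sup.pe/ — violates constraint 2: adjacent identical consonants /pp/ → not permitted
/kvje/ — violates constraint 6: syllable 1 onset /kvj/ has 3 consonants (> 2) → not permitted
/suj/ — violates constraint 1: syllable 1 coda contains /j/, which is not a licensed coda consonant → not permitted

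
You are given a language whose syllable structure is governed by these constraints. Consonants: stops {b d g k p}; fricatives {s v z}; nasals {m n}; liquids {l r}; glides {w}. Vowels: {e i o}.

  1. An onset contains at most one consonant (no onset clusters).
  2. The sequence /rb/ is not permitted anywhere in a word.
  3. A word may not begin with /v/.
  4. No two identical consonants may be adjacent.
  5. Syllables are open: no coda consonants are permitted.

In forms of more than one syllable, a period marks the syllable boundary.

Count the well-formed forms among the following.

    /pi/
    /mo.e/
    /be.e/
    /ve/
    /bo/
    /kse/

/pi/ — σ1 onset /p/, coda /∅/ ok → well-formed
/mo.e/ — σ1 onset /m/, coda /∅/ ok; σ2 onset /∅/, coda /∅/ ok → well-formed
/be.e/ — σ1 onset /b/, coda /∅/ ok; σ2 onset /∅/, coda /∅/ ok → well-formed
/ve/ — violates constraint 3: word begins with /v/ → ill-formed
/bo/ — σ1 onset /b/, coda /∅/ ok → well-formed
/kse/ — violates constraint 1: syllable 1 onset /ks/ has 2 consonants (> 1) → ill-formed
Well-formed: /pi/, /mo.e/, /be.e/, /bo/ → 4.

4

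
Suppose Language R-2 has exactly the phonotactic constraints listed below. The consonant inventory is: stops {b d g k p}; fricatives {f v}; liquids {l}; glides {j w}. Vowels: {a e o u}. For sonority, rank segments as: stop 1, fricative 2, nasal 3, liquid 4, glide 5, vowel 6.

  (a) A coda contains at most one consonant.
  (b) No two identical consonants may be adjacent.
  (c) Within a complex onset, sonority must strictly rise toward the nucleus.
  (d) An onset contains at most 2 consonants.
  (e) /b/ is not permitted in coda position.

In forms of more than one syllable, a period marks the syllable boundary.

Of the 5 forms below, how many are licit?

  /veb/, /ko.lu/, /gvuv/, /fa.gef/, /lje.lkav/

/veb/ — violates constraint (e): syllable 1 coda contains /b/ → illicit
/ko.lu/ — σ1 onset /k/, coda /∅/ ok; σ2 onset /l/, coda /∅/ ok → licit
/gvuv/ — σ1 onset /gv/ (1→2 rises), coda /v/ ok → licit
/fa.gef/ — σ1 onset /f/, coda /∅/ ok; σ2 onset /g/, coda /f/ ok → licit
/lje.lkav/ — violates constraint (c): syllable 2 onset /lk/: /l/ (liquid, 4) → /k/ (stop, 1) does not rise → illicit
Licit: /ko.lu/, /gvuv/, /fa.gef/ → 3.

3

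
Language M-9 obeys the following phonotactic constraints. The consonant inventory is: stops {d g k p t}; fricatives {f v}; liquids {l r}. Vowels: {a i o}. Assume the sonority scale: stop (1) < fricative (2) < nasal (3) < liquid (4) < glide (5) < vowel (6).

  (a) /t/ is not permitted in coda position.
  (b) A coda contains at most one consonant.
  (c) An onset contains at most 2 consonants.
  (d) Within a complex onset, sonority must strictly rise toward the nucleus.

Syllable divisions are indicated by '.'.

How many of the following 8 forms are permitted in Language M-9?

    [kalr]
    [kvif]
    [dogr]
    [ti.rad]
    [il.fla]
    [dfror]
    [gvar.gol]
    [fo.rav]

5

[kalr] — violates constraint (b): syllable 1 coda /lr/ has 2 consonants (> 1) → not permitted
[kvif] — σ1 onset /kv/ (1→2 rises), coda /f/ ok → permitted
[dogr] — violates constraint (b): syllable 1 coda /gr/ has 2 consonants (> 1) → not permitted
[ti.rad] — σ1 onset /t/, coda /∅/ ok; σ2 onset /r/, coda /d/ ok → permitted
[il.fla] — σ1 onset /∅/, coda /l/ ok; σ2 onset /fl/ (2→4 rises), coda /∅/ ok → permitted
[dfror] — violates constraint (c): syllable 1 onset /dfr/ has 3 consonants (> 2) → not permitted
[gvar.gol] — σ1 onset /gv/ (1→2 rises), coda /r/ ok; σ2 onset /g/, coda /l/ ok → permitted
[fo.rav] — σ1 onset /f/, coda /∅/ ok; σ2 onset /r/, coda /v/ ok → permitted
Permitted: [kvif], [ti.rad], [il.fla], [gvar.gol], [fo.rav] → 5.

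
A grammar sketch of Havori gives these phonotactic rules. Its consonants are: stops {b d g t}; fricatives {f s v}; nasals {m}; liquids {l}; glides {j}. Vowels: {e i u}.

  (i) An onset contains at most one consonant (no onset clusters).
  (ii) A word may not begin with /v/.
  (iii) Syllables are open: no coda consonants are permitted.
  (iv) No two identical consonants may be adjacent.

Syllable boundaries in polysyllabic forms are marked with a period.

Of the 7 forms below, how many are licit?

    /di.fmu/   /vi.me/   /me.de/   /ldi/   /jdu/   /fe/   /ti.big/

2

/di.fmu/ — violates constraint (i): syllable 2 onset /fm/ has 2 consonants (> 1) → illicit
/vi.me/ — violates constraint (ii): word begins with /v/ → illicit
/me.de/ — σ1 onset /m/, coda /∅/ ok; σ2 onset /d/, coda /∅/ ok → licit
/ldi/ — violates constraint (i): syllable 1 onset /ld/ has 2 consonants (> 1) → illicit
/jdu/ — violates constraint (i): syllable 1 onset /jd/ has 2 consonants (> 1) → illicit
/fe/ — σ1 onset /f/, coda /∅/ ok → licit
/ti.big/ — violates constraint (iii): syllable 2 coda /g/ has 1 consonant (> 0) → illicit
Licit: /me.de/, /fe/ → 2.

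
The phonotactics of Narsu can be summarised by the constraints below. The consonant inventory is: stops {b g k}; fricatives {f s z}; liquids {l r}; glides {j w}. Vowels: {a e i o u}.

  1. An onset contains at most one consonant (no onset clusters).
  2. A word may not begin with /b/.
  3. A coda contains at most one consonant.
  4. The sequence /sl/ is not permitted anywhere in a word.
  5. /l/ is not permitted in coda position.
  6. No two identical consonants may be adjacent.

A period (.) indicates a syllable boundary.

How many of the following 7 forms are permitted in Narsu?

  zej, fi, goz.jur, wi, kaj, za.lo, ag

zej — σ1 onset /z/, coda /j/ ok → permitted
fi — σ1 onset /f/, coda /∅/ ok → permitted
goz.jur — σ1 onset /g/, coda /z/ ok; σ2 onset /j/, coda /r/ ok → permitted
wi — σ1 onset /w/, coda /∅/ ok → permitted
kaj — σ1 onset /k/, coda /j/ ok → permitted
za.lo — σ1 onset /z/, coda /∅/ ok; σ2 onset /l/, coda /∅/ ok → permitted
ag — σ1 onset /∅/, coda /g/ ok → permitted
Permitted: zej, fi, goz.jur, wi, kaj, za.lo, ag → 7.

7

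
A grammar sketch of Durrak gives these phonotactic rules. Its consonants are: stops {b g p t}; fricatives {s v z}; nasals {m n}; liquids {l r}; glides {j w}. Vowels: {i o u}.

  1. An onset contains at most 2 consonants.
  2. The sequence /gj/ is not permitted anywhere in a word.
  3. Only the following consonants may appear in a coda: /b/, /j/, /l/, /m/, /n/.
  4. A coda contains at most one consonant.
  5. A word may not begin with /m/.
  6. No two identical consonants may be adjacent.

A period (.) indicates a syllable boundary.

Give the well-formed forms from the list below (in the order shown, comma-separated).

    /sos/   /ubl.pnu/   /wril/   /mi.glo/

/wril/

/sos/ — violates constraint 3: syllable 1 coda contains /s/, which is not a licensed coda consonant → ill-formed
/ubl.pnu/ — violates constraint 4: syllable 1 coda /bl/ has 2 consonants (> 1) → ill-formed
/wril/ — σ1 onset /wr/ (2C), coda /l/ ok → well-formed
/mi.glo/ — violates constraint 5: word begins with /m/ → ill-formed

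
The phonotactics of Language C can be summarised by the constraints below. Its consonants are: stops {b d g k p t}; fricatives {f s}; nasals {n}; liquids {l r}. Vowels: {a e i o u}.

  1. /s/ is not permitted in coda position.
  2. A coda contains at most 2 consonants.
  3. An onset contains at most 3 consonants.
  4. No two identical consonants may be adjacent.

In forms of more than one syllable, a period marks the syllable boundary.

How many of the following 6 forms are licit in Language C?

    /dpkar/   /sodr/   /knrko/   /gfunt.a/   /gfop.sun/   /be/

/dpkar/ — σ1 onset /dpk/ (3C), coda /r/ ok → licit
/sodr/ — σ1 onset /s/, coda /dr/ (2C) ok → licit
/knrko/ — violates constraint 3: syllable 1 onset /knrk/ has 4 consonants (> 3) → illicit
/gfunt.a/ — σ1 onset /gf/ (2C), coda /nt/ (2C) ok; σ2 onset /∅/, coda /∅/ ok → licit
/gfop.sun/ — σ1 onset /gf/ (2C), coda /p/ ok; σ2 onset /s/, coda /n/ ok → licit
/be/ — σ1 onset /b/, coda /∅/ ok → licit
Licit: /dpkar/, /sodr/, /gfunt.a/, /gfop.sun/, /be/ → 5.

5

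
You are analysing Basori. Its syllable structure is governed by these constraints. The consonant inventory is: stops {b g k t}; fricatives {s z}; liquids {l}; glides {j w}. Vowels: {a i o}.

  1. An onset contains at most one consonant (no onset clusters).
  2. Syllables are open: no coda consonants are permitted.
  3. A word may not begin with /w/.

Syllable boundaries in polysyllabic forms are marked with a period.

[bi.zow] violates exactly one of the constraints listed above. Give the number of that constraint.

2

[bi.zow]: syllable 2 coda /w/ has 1 consonant (> 0).
This is a violation of constraint 2: "Syllables are open: no coda consonants are permitted."
The remaining constraints (1, 3) are satisfied.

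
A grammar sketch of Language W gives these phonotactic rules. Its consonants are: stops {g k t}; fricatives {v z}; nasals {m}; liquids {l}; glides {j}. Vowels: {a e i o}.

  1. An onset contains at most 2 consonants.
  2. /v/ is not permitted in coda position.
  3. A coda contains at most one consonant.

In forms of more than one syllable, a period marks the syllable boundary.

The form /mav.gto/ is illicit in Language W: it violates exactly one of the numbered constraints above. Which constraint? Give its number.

/mav.gto/: syllable 1 coda contains /v/.
This is a violation of constraint 2: "/v/ is not permitted in coda position."
The remaining constraints (1, 3) are satisfied.

2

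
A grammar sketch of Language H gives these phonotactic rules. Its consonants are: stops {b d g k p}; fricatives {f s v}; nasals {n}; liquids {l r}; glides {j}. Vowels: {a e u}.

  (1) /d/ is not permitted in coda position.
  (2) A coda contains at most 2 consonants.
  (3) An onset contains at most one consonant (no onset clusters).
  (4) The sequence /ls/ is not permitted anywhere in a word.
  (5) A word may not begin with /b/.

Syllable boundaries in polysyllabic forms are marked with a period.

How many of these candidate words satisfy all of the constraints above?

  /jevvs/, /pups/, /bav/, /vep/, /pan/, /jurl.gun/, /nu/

/jevvs/ — violates constraint 2: syllable 1 coda /vvs/ has 3 consonants (> 2) → phonotactically illegal
/pups/ — σ1 onset /p/, coda /ps/ (2C) ok → phonotactically legal
/bav/ — violates constraint 5: word begins with /b/ → phonotactically illegal
/vep/ — σ1 onset /v/, coda /p/ ok → phonotactically legal
/pan/ — σ1 onset /p/, coda /n/ ok → phonotactically legal
/jurl.gun/ — σ1 onset /j/, coda /rl/ (2C) ok; σ2 onset /g/, coda /n/ ok → phonotactically legal
/nu/ — σ1 onset /n/, coda /∅/ ok → phonotactically legal
Phonotactically legal: /pups/, /vep/, /pan/, /jurl.gun/, /nu/ → 5.

5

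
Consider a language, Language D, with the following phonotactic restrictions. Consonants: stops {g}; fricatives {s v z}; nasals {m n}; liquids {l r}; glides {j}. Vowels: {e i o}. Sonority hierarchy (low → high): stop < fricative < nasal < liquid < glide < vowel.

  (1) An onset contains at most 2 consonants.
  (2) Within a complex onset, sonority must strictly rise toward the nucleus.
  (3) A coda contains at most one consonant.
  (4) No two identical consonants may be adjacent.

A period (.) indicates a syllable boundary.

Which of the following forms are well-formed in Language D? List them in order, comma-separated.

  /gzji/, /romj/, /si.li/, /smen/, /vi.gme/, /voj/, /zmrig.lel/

/si.li/, /smen/, /vi.gme/, /voj/

/gzji/ — violates constraint 1: syllable 1 onset /gzj/ has 3 consonants (> 2) → ill-formed
/romj/ — violates constraint 3: syllable 1 coda /mj/ has 2 consonants (> 1) → ill-formed
/si.li/ — σ1 onset /s/, coda /∅/ ok; σ2 onset /l/, coda /∅/ ok → well-formed
/smen/ — σ1 onset /sm/ (2→3 rises), coda /n/ ok → well-formed
/vi.gme/ — σ1 onset /v/, coda /∅/ ok; σ2 onset /gm/ (1→3 rises), coda /∅/ ok → well-formed
/voj/ — σ1 onset /v/, coda /j/ ok → well-formed
/zmrig.lel/ — violates constraint 1: syllable 1 onset /zmr/ has 3 consonants (> 2) → ill-formed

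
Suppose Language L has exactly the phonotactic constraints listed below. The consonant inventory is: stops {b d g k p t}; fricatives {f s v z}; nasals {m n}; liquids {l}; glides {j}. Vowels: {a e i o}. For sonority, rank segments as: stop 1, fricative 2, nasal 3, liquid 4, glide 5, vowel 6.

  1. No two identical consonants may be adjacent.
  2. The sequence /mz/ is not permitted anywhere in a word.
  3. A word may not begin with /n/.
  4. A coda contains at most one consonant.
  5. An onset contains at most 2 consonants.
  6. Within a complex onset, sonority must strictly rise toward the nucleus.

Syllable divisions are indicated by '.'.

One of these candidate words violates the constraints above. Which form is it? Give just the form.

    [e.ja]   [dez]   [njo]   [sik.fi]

[njo]

[e.ja] — σ1 onset /∅/, coda /∅/ ok; σ2 onset /j/, coda /∅/ ok → phonotactically legal
[dez] — σ1 onset /d/, coda /z/ ok → phonotactically legal
[njo] — violates constraint 3: word begins with /n/ → phonotactically illegal
[sik.fi] — σ1 onset /s/, coda /k/ ok; σ2 onset /f/, coda /∅/ ok → phonotactically legal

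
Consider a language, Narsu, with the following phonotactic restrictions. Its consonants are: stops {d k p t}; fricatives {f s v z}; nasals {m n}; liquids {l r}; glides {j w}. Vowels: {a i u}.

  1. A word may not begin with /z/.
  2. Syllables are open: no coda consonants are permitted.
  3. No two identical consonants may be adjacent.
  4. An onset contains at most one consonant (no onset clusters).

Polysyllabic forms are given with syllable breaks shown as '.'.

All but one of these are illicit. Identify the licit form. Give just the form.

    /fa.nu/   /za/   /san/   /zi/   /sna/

/fa.nu/ — σ1 onset /f/, coda /∅/ ok; σ2 onset /n/, coda /∅/ ok → licit
/za/ — violates constraint 1: word begins with /z/ → illicit
/san/ — violates constraint 2: syllable 1 coda /n/ has 1 consonant (> 0) → illicit
/zi/ — violates constraint 1: word begins with /z/ → illicit
/sna/ — violates constraint 4: syllable 1 onset /sn/ has 2 consonants (> 1) → illicit

/fa.nu/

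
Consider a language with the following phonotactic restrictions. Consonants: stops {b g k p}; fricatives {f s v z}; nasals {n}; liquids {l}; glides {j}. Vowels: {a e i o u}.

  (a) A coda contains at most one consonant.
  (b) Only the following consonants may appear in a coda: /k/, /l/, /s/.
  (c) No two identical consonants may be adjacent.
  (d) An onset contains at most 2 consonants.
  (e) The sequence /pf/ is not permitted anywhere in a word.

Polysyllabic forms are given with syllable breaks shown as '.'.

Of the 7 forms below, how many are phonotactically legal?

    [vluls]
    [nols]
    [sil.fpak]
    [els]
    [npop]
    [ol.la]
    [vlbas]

1

[vluls] — violates constraint (a): syllable 1 coda /ls/ has 2 consonants (> 1) → phonotactically illegal
[nols] — violates constraint (a): syllable 1 coda /ls/ has 2 consonants (> 1) → phonotactically illegal
[sil.fpak] — σ1 onset /s/, coda /l/ ok; σ2 onset /fp/ (2C), coda /k/ ok → phonotactically legal
[els] — violates constraint (a): syllable 1 coda /ls/ has 2 consonants (> 1) → phonotactically illegal
[npop] — violates constraint (b): syllable 1 coda contains /p/, which is not a licensed coda consonant → phonotactically illegal
[ol.la] — violates constraint (c): adjacent identical consonants /ll/ → phonotactically illegal
[vlbas] — violates constraint (d): syllable 1 onset /vlb/ has 3 consonants (> 2) → phonotactically illegal
Phonotactically legal: [sil.fpak] → 1.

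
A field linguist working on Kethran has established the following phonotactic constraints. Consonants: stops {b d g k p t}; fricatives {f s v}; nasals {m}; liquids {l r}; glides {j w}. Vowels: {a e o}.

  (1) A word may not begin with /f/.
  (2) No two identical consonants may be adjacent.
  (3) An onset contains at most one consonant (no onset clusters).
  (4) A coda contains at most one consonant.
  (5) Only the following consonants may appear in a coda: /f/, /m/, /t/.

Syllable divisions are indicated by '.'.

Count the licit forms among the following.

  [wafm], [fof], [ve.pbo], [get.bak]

[wafm] — violates constraint 4: syllable 1 coda /fm/ has 2 consonants (> 1) → illicit
[fof] — violates constraint 1: word begins with /f/ → illicit
[ve.pbo] — violates constraint 3: syllable 2 onset /pb/ has 2 consonants (> 1) → illicit
[get.bak] — violates constraint 5: syllable 2 coda contains /k/, which is not a licensed coda consonant → illicit
No form is licit → 0.

0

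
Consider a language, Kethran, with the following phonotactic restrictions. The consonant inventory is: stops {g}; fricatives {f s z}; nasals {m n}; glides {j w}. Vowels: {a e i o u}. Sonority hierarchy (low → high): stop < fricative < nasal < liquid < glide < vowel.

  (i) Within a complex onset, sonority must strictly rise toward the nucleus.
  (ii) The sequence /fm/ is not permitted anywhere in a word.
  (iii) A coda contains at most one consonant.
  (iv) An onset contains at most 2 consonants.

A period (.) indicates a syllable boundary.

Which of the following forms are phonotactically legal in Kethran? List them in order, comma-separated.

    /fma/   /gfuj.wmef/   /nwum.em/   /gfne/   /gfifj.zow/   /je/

/nwum.em/, /je/

/fma/ — violates constraint (ii): contains banned sequence /fm/ → phonotactically illegal
/gfuj.wmef/ — violates constraint (i): syllable 2 onset /wm/: /w/ (glide, 5) → /m/ (nasal, 3) does not rise → phonotactically illegal
/nwum.em/ — σ1 onset /nw/ (3→5 rises), coda /m/ ok; σ2 onset /∅/, coda /m/ ok → phonotactically legal
/gfne/ — violates constraint (iv): syllable 1 onset /gfn/ has 3 consonants (> 2) → phonotactically illegal
/gfifj.zow/ — violates constraint (iii): syllable 1 coda /fj/ has 2 consonants (> 1) → phonotactically illegal
/je/ — σ1 onset /j/, coda /∅/ ok → phonotactically legal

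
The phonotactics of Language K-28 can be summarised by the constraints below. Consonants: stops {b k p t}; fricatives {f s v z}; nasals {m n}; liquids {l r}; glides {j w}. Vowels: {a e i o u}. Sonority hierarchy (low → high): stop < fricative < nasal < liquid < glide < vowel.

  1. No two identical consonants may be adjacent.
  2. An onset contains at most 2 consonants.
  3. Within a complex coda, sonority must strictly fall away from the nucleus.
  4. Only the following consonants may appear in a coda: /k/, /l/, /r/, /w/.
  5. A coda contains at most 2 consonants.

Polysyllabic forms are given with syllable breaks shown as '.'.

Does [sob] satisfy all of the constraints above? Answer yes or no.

[sob] — violates constraint 4: syllable 1 coda contains /b/, which is not a licensed coda consonant → not permitted

no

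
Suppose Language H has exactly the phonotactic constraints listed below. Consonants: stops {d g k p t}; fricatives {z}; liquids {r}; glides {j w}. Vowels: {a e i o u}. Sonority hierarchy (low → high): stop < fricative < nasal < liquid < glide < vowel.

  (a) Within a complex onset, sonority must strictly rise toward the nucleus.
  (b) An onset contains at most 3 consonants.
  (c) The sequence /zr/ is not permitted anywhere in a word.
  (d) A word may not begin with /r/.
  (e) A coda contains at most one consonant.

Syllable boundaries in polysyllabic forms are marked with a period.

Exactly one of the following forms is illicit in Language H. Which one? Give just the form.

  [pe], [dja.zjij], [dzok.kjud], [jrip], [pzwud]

[jrip]

[pe] — σ1 onset /p/, coda /∅/ ok → licit
[dja.zjij] — σ1 onset /dj/ (1→5 rises), coda /∅/ ok; σ2 onset /zj/ (2→5 rises), coda /j/ ok → licit
[dzok.kjud] — σ1 onset /dz/ (1→2 rises), coda /k/ ok; σ2 onset /kj/ (1→5 rises), coda /d/ ok → licit
[jrip] — violates constraint (a): syllable 1 onset /jr/: /j/ (glide, 5) → /r/ (liquid, 4) does not rise → illicit
[pzwud] — σ1 onset /pzw/ (1→2→5 rises), coda /d/ ok → licit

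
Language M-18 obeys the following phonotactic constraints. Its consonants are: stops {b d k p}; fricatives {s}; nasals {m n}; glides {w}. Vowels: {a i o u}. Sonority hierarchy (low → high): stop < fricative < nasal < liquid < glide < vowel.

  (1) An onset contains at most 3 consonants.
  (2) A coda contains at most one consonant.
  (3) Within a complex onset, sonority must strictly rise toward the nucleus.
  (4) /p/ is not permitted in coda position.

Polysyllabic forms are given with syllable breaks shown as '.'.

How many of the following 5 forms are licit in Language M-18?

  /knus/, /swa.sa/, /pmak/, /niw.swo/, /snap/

4

/knus/ — σ1 onset /kn/ (1→3 rises), coda /s/ ok → licit
/swa.sa/ — σ1 onset /sw/ (2→5 rises), coda /∅/ ok; σ2 onset /s/, coda /∅/ ok → licit
/pmak/ — σ1 onset /pm/ (1→3 rises), coda /k/ ok → licit
/niw.swo/ — σ1 onset /n/, coda /w/ ok; σ2 onset /sw/ (2→5 rises), coda /∅/ ok → licit
/snap/ — violates constraint 4: syllable 1 coda contains /p/ → illicit
Licit: /knus/, /swa.sa/, /pmak/, /niw.swo/ → 4.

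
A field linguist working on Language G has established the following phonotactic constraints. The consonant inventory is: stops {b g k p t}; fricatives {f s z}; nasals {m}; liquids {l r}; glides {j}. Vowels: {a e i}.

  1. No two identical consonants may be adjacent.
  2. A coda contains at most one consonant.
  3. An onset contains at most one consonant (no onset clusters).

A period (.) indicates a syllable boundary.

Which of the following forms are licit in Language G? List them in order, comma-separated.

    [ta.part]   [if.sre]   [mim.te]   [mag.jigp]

[ta.part] — violates constraint 2: syllable 2 coda /rt/ has 2 consonants (> 1) → illicit
[if.sre] — violates constraint 3: syllable 2 onset /sr/ has 2 consonants (> 1) → illicit
[mim.te] — σ1 onset /m/, coda /m/ ok; σ2 onset /t/, coda /∅/ ok → licit
[mag.jigp] — violates constraint 2: syllable 2 coda /gp/ has 2 consonants (> 1) → illicit

[mim.te]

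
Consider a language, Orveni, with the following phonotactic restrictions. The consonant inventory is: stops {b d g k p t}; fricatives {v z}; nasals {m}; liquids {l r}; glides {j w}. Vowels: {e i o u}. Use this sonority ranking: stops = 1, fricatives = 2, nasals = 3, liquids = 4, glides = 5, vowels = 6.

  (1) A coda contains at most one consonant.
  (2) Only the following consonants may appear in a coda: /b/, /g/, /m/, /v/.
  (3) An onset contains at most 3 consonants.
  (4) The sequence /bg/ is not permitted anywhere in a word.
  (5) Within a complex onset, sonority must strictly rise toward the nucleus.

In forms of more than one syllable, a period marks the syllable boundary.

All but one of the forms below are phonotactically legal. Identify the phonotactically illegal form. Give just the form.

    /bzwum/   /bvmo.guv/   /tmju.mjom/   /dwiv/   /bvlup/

/bzwum/ — σ1 onset /bzw/ (1→2→5 rises), coda /m/ ok → phonotactically legal
/bvmo.guv/ — σ1 onset /bvm/ (1→2→3 rises), coda /∅/ ok; σ2 onset /g/, coda /v/ ok → phonotactically legal
/tmju.mjom/ — σ1 onset /tmj/ (1→3→5 rises), coda /∅/ ok; σ2 onset /mj/ (3→5 rises), coda /m/ ok → phonotactically legal
/dwiv/ — σ1 onset /dw/ (1→5 rises), coda /v/ ok → phonotactically legal
/bvlup/ — violates constraint 2: syllable 1 coda contains /p/, which is not a licensed coda consonant → phonotactically illegal

/bvlup/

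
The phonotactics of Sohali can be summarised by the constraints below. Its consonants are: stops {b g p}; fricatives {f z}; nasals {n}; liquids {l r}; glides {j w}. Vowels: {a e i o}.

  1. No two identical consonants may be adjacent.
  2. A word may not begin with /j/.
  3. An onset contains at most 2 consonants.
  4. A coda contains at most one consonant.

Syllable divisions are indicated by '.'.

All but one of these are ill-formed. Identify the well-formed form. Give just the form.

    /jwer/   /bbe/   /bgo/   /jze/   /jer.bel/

/bgo/

/jwer/ — violates constraint 2: word begins with /j/ → ill-formed
/bbe/ — violates constraint 1: adjacent identical consonants /bb/ → ill-formed
/bgo/ — σ1 onset /bg/ (2C), coda /∅/ ok → well-formed
/jze/ — violates constraint 2: word begins with /j/ → ill-formed
/jer.bel/ — violates constraint 2: word begins with /j/ → ill-formed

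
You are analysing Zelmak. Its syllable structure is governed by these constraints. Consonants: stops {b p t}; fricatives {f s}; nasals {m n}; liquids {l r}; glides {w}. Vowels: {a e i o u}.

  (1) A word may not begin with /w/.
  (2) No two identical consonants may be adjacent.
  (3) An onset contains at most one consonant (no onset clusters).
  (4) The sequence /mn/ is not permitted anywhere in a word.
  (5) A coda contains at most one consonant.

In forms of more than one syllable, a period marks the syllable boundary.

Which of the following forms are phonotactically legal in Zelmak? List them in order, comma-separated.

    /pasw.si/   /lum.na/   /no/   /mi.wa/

/pasw.si/ — violates constraint 5: syllable 1 coda /sw/ has 2 consonants (> 1) → phonotactically illegal
/lum.na/ — violates constraint 4: contains banned sequence /mn/ → phonotactically illegal
/no/ — σ1 onset /n/, coda /∅/ ok → phonotactically legal
/mi.wa/ — σ1 onset /m/, coda /∅/ ok; σ2 onset /w/, coda /∅/ ok → phonotactically legal

/no/, /mi.wa/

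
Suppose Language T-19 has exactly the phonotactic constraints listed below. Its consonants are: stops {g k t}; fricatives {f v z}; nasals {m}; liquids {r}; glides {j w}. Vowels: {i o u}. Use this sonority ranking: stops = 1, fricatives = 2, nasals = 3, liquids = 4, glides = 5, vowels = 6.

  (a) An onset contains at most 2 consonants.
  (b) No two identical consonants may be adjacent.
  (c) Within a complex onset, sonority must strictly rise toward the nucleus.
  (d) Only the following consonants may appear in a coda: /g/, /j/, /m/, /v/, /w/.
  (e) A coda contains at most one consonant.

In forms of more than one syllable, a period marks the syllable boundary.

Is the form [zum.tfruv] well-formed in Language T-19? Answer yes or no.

[zum.tfruv] — violates constraint (a): syllable 2 onset /tfr/ has 3 consonants (> 2) → ill-formed

no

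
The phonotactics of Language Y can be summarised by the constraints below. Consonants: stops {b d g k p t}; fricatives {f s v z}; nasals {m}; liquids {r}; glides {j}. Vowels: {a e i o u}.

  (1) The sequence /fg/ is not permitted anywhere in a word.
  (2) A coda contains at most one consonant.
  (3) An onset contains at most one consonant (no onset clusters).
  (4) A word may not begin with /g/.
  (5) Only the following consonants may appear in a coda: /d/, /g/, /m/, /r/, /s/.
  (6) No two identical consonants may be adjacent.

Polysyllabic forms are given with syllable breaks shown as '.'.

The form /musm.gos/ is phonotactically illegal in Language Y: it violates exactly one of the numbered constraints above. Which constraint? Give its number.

2

/musm.gos/: syllable 1 coda /sm/ has 2 consonants (> 1).
This is a violation of constraint 2: "A coda contains at most one consonant."
The remaining constraints (1, 3, 4, 5, 6) are satisfied.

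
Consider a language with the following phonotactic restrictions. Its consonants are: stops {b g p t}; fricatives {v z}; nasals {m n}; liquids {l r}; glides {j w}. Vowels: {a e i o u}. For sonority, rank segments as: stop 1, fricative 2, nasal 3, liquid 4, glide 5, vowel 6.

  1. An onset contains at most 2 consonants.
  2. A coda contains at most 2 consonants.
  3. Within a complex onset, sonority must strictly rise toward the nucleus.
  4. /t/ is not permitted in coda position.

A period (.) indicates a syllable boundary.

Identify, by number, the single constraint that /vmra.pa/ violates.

1

/vmra.pa/: syllable 1 onset /vmr/ has 3 consonants (> 2).
This is a violation of constraint 1: "An onset contains at most 2 consonants."
The remaining constraints (2, 3, 4) are satisfied.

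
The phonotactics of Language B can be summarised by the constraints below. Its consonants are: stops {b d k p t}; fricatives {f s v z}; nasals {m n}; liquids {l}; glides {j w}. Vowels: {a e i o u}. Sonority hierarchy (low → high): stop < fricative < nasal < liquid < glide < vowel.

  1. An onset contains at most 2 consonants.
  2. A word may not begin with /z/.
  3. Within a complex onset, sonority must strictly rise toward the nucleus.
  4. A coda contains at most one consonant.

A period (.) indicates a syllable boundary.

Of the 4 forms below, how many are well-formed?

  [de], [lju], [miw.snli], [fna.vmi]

[de] — σ1 onset /d/, coda /∅/ ok → well-formed
[lju] — σ1 onset /lj/ (4→5 rises), coda /∅/ ok → well-formed
[miw.snli] — violates constraint 1: syllable 2 onset /snl/ has 3 consonants (> 2) → ill-formed
[fna.vmi] — σ1 onset /fn/ (2→3 rises), coda /∅/ ok; σ2 onset /vm/ (2→3 rises), coda /∅/ ok → well-formed
Well-formed: [de], [lju], [fna.vmi] → 3.

3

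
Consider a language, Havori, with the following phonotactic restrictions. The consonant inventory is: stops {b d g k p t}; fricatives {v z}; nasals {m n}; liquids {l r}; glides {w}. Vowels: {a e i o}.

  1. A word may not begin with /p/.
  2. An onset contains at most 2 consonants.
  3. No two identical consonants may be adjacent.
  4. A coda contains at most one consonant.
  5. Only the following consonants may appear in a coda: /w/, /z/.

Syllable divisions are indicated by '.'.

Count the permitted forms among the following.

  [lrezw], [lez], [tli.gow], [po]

[lrezw] — violates constraint 4: syllable 1 coda /zw/ has 2 consonants (> 1) → not permitted
[lez] — σ1 onset /l/, coda /z/ ok → permitted
[tli.gow] — σ1 onset /tl/ (2C), coda /∅/ ok; σ2 onset /g/, coda /w/ ok → permitted
[po] — violates constraint 1: word begins with /p/ → not permitted
Permitted: [lez], [tli.gow] → 2.

2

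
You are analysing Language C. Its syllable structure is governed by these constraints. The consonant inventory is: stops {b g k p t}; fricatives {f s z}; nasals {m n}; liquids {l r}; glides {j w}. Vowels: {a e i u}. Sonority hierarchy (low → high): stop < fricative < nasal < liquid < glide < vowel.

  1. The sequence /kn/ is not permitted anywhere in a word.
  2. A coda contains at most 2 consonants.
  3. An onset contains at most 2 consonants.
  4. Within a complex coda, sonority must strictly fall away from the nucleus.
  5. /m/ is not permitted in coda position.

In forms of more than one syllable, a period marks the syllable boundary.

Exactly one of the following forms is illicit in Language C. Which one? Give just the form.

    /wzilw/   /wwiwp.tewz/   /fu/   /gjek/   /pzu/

/wzilw/ — violates constraint 4: syllable 1 coda /lw/: /l/ (liquid, 4) → /w/ (glide, 5) does not fall → illicit
/wwiwp.tewz/ — σ1 onset /ww/ (2C), coda /wp/ (5→1 falls) ok; σ2 onset /t/, coda /wz/ (5→2 falls) ok → licit
/fu/ — σ1 onset /f/, coda /∅/ ok → licit
/gjek/ — σ1 onset /gj/ (2C), coda /k/ ok → licit
/pzu/ — σ1 onset /pz/ (2C), coda /∅/ ok → licit

/wzilw/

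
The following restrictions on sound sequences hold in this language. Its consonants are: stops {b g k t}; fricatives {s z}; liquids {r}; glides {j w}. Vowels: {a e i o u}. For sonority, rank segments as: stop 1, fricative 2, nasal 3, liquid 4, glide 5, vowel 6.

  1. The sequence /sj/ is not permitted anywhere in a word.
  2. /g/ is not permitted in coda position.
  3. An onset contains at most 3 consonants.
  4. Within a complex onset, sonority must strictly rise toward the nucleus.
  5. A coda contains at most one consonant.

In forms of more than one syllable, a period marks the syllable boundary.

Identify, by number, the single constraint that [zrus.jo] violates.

1

[zrus.jo]: contains banned sequence /sj/.
This is a violation of constraint 1: "The sequence /sj/ is not permitted anywhere in a word."
The remaining constraints (2, 3, 4, 5) are satisfied.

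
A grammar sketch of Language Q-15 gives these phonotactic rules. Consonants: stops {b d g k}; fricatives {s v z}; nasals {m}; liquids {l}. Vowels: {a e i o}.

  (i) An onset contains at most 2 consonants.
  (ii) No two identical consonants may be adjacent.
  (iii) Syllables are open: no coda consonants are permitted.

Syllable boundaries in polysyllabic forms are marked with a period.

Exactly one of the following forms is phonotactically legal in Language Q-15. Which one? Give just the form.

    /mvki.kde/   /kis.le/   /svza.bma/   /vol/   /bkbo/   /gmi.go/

/mvki.kde/ — violates constraint (i): syllable 1 onset /mvk/ has 3 consonants (> 2) → phonotactically illegal
/kis.le/ — violates constraint (iii): syllable 1 coda /s/ has 1 consonant (> 0) → phonotactically illegal
/svza.bma/ — violates constraint (i): syllable 1 onset /svz/ has 3 consonants (> 2) → phonotactically illegal
/vol/ — violates constraint (iii): syllable 1 coda /l/ has 1 consonant (> 0) → phonotactically illegal
/bkbo/ — violates constraint (i): syllable 1 onset /bkb/ has 3 consonants (> 2) → phonotactically illegal
/gmi.go/ — σ1 onset /gm/ (2C), coda /∅/ ok; σ2 onset /g/, coda /∅/ ok → phonotactically legal

/gmi.go/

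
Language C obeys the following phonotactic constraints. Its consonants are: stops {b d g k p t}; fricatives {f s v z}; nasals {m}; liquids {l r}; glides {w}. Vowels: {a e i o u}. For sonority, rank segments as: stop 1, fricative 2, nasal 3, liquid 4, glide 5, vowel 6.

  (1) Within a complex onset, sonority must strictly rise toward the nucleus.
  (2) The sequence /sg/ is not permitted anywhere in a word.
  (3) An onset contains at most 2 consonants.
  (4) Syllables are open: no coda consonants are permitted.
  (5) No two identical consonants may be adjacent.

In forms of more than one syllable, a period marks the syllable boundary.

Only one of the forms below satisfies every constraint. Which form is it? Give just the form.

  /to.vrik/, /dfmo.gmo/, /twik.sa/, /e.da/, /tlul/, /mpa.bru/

/e.da/

/to.vrik/ — violates constraint 4: syllable 2 coda /k/ has 1 consonant (> 0) → not permitted
/dfmo.gmo/ — violates constraint 3: syllable 1 onset /dfm/ has 3 consonants (> 2) → not permitted
/twik.sa/ — violates constraint 4: syllable 1 coda /k/ has 1 consonant (> 0) → not permitted
/e.da/ — σ1 onset /∅/, coda /∅/ ok; σ2 onset /d/, coda /∅/ ok → permitted
/tlul/ — violates constraint 4: syllable 1 coda /l/ has 1 consonant (> 0) → not permitted
/mpa.bru/ — violates constraint 1: syllable 1 onset /mp/: /m/ (nasal, 3) → /p/ (stop, 1) does not rise → not permitted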